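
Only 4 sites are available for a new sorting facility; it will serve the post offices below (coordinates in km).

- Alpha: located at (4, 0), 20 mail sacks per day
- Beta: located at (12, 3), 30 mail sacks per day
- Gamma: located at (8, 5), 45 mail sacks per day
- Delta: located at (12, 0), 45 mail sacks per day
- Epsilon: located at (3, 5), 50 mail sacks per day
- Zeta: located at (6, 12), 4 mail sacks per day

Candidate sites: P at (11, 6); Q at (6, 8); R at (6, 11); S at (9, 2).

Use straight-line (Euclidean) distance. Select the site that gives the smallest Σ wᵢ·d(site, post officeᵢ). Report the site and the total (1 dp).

S, total 884.3 km

Total weighted distance at each candidate:
  P (11, 6): total = 1129.6
  Q (6, 8): total = 1239.6
  R (6, 11): total = 1711.5
  S (9, 2): total = 884.3
Minimum is at S with total 884.3 km.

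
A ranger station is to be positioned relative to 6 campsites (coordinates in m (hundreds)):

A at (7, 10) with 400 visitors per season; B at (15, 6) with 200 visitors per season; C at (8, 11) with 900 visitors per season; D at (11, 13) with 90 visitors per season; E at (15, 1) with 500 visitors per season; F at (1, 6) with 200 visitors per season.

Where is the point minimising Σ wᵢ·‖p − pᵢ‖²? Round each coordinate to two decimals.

The minimiser of Σwᵢ‖p−pᵢ‖² is the weighted centroid p* = (Σwᵢpᵢ)/(Σwᵢ).
Σwᵢ = 2290.
Σwᵢxᵢ = 400·7 + 200·15 + 900·8 + 90·11 + 500·15 + 200·1 = 21690.
Σwᵢyᵢ = 400·10 + 200·6 + 900·11 + 90·13 + 500·1 + 200·6 = 17970.
x* = 21690/2290 = 9.47, y* = 17970/2290 = 7.85.

(9.47, 7.85)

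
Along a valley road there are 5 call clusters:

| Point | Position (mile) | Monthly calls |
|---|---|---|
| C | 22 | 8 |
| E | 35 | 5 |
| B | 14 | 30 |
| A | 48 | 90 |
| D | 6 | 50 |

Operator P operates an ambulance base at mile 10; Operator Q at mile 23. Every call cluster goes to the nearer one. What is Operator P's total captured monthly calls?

The indifferent point is the midpoint (10+23)/2 = 16.5; call clusters left of it (closer to Operator P at 10) go to Operator P, those right go to Operator Q.
  D at 6 (w=50) → Operator P
  B at 14 (w=30) → Operator P
  C at 22 (w=8) → Operator Q
  E at 35 (w=5) → Operator Q
  A at 48 (w=90) → Operator Q
Operator P captures 80; Operator Q captures 103.

80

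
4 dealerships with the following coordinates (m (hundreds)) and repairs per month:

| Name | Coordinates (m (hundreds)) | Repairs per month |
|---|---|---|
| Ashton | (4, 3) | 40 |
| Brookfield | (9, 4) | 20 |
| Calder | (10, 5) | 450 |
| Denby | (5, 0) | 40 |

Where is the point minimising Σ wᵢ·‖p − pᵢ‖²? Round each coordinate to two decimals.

(9.16, 4.45)

The minimiser of Σwᵢ‖p−pᵢ‖² is the weighted centroid p* = (Σwᵢpᵢ)/(Σwᵢ).
Σwᵢ = 550.
Σwᵢxᵢ = 40·4 + 20·9 + 450·10 + 40·5 = 5040.
Σwᵢyᵢ = 40·3 + 20·4 + 450·5 + 40·0 = 2450.
x* = 5040/550 = 9.16, y* = 2450/550 = 4.45.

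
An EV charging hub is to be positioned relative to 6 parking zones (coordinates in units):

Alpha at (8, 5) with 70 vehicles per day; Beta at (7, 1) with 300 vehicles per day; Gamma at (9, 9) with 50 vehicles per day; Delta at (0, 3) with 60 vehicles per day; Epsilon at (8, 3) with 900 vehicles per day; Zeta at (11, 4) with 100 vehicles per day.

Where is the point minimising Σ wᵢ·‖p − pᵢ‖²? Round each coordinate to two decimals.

The minimiser of Σwᵢ‖p−pᵢ‖² is the weighted centroid p* = (Σwᵢpᵢ)/(Σwᵢ).
Σwᵢ = 1480.
Σwᵢxᵢ = 70·8 + 300·7 + 50·9 + 60·0 + 900·8 + 100·11 = 11410.
Σwᵢyᵢ = 70·5 + 300·1 + 50·9 + 60·3 + 900·3 + 100·4 = 4380.
x* = 11410/1480 = 7.71, y* = 4380/1480 = 2.96.

(7.71, 2.96)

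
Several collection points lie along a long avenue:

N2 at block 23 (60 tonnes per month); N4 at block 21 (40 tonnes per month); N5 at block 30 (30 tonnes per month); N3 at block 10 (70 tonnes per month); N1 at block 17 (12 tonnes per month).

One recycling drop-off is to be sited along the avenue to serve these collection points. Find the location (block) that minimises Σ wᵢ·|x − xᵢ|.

x = 21

For a sum of weighted absolute distances on a line, the optimum is the weighted median (not the mean). Total weight W = 212; half-weight = 106.
Sort by position and accumulate weight:
  block 10 (N3, w=70) → cum 70
  block 17 (N1, w=12) → cum 82
  block 21 (N4, w=40) → cum 122  ≥ 106 → median here
  block 23 (N2, w=60) → cum 182
  block 30 (N5, w=30) → cum 212
Optimal location: block 21.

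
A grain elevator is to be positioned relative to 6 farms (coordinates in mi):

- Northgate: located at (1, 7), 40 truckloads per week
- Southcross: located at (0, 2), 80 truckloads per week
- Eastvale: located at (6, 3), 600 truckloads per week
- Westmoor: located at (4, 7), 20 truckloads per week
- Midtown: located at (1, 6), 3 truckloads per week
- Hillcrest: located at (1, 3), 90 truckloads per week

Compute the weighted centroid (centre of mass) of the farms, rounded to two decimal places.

The minimiser of Σwᵢ‖p−pᵢ‖² is the weighted centroid p* = (Σwᵢpᵢ)/(Σwᵢ).
Σwᵢ = 833.
Σwᵢxᵢ = 40·1 + 80·0 + 600·6 + 20·4 + 3·1 + 90·1 = 3813.
Σwᵢyᵢ = 40·7 + 80·2 + 600·3 + 20·7 + 3·6 + 90·3 = 2668.
x* = 3813/833 = 4.58, y* = 2668/833 = 3.20.

(4.58, 3.20)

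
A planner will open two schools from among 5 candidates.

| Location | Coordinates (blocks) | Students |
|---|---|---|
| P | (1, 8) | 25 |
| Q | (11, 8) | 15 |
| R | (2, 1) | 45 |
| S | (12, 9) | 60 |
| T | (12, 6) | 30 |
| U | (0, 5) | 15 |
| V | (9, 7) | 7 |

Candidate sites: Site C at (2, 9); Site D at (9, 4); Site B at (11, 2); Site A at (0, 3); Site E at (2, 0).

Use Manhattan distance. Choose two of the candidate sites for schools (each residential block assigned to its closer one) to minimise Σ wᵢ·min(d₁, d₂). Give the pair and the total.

Evaluate every pair (each demand assigned to the nearer of the two):
  {Site D, Site A}: total = 1101
  {Site D, Site E}: total = 1116
  {Site B, Site A}: total = 1129
  {Site B, Site E}: total = 1144
  {Site C, Site D}: total = 1241
  {Site C, Site B}: total = 1269
  {Site C, Site E}: total = 1388
  {Site C, Site A}: total = 1463
  {Site D, Site B}: total = 1641
  {Site A, Site E}: total = 2086
Best pair: {Site D, Site A} with total 1101.

{Site D, Site A}, total 1101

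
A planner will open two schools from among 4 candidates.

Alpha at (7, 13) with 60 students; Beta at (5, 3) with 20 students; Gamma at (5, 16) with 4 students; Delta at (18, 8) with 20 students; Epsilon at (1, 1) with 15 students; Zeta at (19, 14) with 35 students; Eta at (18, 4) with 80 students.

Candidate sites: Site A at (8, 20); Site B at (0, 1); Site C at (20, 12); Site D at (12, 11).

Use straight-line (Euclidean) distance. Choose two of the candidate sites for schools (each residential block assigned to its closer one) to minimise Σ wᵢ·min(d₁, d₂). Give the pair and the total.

Evaluate every pair (each demand assigned to the nearer of the two):
  {Site B, Site D}: total = 1618.5
  {Site C, Site D}: total = 1620.5
  {Site B, Site C}: total = 1794.5
  {Site A, Site D}: total = 1917.0
  {Site A, Site C}: total = 1920.6
  {Site A, Site B}: total = 2777.8
Best pair: {Site B, Site D} with total 1618.5.

{Site B, Site D}, total 1618.5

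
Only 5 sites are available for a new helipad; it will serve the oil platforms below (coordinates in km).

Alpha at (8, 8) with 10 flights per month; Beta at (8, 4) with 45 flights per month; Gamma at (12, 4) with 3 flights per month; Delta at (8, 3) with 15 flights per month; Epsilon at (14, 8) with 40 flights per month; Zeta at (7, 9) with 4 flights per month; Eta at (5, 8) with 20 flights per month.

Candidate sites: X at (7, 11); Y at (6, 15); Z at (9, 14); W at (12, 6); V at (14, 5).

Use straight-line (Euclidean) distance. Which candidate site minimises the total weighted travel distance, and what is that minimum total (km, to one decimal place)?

W, total 609.0 km

Total weighted distance at each candidate:
  X (7, 11): total = 881.3
  Y (6, 15): total = 1386.9
  Z (9, 14): total = 1188.2
  W (12, 6): total = 609.0
  V (14, 5): total = 784.4
Minimum is at W with total 609.0 km.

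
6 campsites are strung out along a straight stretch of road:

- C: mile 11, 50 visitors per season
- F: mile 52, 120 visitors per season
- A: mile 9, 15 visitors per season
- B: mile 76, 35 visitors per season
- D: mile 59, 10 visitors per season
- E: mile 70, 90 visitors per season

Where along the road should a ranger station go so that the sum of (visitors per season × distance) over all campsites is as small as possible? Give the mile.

x = 52

For a sum of weighted absolute distances on a line, the optimum is the weighted median (not the mean). Total weight W = 320; half-weight = 160.
Sort by position and accumulate weight:
  mile 9 (A, w=15) → cum 15
  mile 11 (C, w=50) → cum 65
  mile 52 (F, w=120) → cum 185  ≥ 160 → median here
  mile 59 (D, w=10) → cum 195
  mile 70 (E, w=90) → cum 285
  mile 76 (B, w=35) → cum 320
Optimal location: mile 52.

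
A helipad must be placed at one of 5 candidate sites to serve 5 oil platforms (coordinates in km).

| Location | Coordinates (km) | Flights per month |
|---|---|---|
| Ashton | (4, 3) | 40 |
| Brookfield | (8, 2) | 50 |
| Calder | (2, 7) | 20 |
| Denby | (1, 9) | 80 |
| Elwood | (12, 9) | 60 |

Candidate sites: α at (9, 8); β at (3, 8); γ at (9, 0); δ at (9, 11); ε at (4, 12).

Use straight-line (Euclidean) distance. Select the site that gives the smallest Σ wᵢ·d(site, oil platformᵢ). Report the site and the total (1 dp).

β, total 1345.0 km

Total weighted distance at each candidate:
  α (9, 8): total = 1563.1
  β (3, 8): total = 1345.0
  γ (9, 0): total = 2075.6
  δ (9, 11): total = 1867.4
  ε (4, 12): total = 1858.3
Minimum is at β with total 1345.0 km.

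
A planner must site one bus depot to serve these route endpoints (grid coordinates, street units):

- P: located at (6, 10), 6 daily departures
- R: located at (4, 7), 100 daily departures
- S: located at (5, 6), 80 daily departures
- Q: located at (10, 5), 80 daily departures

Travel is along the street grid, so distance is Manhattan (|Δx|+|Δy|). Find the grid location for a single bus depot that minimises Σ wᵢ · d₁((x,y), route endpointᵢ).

(5, 6)

Manhattan distance separates: Σwᵢ(|x−xᵢ|+|y−yᵢ|) = Σwᵢ|x−xᵢ| + Σwᵢ|y−yᵢ|, so x and y are optimised independently as 1-D weighted medians.
Total weight W = 266; half = 133.
x-coordinate, sorted with cumulative weight:
  x=4 (R, w=100) cum 100
  x=5 (S, w=80) cum 180  ← median
  x=6 (P, w=6) cum 186
  x=10 (Q, w=80) cum 266
⇒ x* = 5
y-coordinate, sorted with cumulative weight:
  y=5 (Q, w=80) cum 80
  y=6 (S, w=80) cum 160  ← median
  y=7 (R, w=100) cum 260
  y=10 (P, w=6) cum 266
⇒ y* = 6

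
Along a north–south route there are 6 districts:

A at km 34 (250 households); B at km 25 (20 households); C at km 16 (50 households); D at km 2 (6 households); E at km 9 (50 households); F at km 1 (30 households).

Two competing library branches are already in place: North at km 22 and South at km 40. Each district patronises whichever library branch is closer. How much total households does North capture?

The indifferent point is the midpoint (22+40)/2 = 31; districts left of it (closer to North at 22) go to North, those right go to South.
  F at 1 (w=30) → North
  D at 2 (w=6) → North
  E at 9 (w=50) → North
  C at 16 (w=50) → North
  B at 25 (w=20) → North
  A at 34 (w=250) → South
North captures 156; South captures 250.

156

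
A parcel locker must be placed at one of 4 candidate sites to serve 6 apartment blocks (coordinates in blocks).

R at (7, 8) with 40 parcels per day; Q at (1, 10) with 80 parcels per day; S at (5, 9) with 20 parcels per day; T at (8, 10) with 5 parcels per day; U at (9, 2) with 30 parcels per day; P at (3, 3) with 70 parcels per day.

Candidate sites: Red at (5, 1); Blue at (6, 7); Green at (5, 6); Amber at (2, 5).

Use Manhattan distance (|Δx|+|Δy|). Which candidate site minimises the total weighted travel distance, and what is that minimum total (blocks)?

Total weighted distance at each candidate:
  Red (5, 1): total = 2050
  Blue (6, 7): total = 1535
  Green (5, 6): total = 1485
  Amber (2, 5): total = 1505
Minimum is at Green with total 1485 blocks.

Green, total 1485 blocks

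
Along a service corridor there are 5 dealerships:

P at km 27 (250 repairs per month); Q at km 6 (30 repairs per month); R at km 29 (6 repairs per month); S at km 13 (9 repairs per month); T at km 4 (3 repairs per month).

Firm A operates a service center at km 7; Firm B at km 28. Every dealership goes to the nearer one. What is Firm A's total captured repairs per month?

The indifferent point is the midpoint (7+28)/2 = 17.5; dealerships left of it (closer to Firm A at 7) go to Firm A, those right go to Firm B.
  T at 4 (w=3) → Firm A
  Q at 6 (w=30) → Firm A
  S at 13 (w=9) → Firm A
  P at 27 (w=250) → Firm B
  R at 29 (w=6) → Firm B
Firm A captures 42; Firm B captures 256.

42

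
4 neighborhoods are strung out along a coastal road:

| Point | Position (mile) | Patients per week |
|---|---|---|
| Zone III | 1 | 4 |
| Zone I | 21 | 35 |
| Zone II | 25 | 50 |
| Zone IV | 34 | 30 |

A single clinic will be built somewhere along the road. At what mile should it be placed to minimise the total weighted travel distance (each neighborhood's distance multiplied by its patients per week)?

For a sum of weighted absolute distances on a line, the optimum is the weighted median (not the mean). Total weight W = 119; half-weight = 59.5.
Sort by position and accumulate weight:
  mile 1 (Zone III, w=4) → cum 4
  mile 21 (Zone I, w=35) → cum 39
  mile 25 (Zone II, w=50) → cum 89  ≥ 59.5 → median here
  mile 34 (Zone IV, w=30) → cum 119
Optimal location: mile 25.

x = 25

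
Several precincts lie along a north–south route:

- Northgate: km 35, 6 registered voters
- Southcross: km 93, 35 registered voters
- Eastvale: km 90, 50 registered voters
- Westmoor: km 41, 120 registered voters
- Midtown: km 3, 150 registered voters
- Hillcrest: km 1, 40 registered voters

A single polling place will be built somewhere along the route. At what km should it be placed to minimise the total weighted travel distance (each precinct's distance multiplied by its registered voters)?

For a sum of weighted absolute distances on a line, the optimum is the weighted median (not the mean). Total weight W = 401; half-weight = 200.5.
Sort by position and accumulate weight:
  km 1 (Hillcrest, w=40) → cum 40
  km 3 (Midtown, w=150) → cum 190
  km 35 (Northgate, w=6) → cum 196
  km 41 (Westmoor, w=120) → cum 316  ≥ 200.5 → median here
  km 90 (Eastvale, w=50) → cum 366
  km 93 (Southcross, w=35) → cum 401
Optimal location: km 41.

x = 41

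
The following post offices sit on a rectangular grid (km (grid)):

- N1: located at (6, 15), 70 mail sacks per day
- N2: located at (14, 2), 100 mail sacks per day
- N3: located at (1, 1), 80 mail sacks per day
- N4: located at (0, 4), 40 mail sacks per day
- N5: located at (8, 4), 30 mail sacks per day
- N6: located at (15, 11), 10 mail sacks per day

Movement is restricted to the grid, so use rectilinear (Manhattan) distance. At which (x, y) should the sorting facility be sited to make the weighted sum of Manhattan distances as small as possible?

Manhattan distance separates: Σwᵢ(|x−xᵢ|+|y−yᵢ|) = Σwᵢ|x−xᵢ| + Σwᵢ|y−yᵢ|, so x and y are optimised independently as 1-D weighted medians.
Total weight W = 330; half = 165.
x-coordinate, sorted with cumulative weight:
  x=0 (N4, w=40) cum 40
  x=1 (N3, w=80) cum 120
  x=6 (N1, w=70) cum 190  ← median
  x=8 (N5, w=30) cum 220
  x=14 (N2, w=100) cum 320
  x=15 (N6, w=10) cum 330
⇒ x* = 6
y-coordinate, sorted with cumulative weight:
  y=1 (N3, w=80) cum 80
  y=2 (N2, w=100) cum 180  ← median
  y=4 (N4, w=40) cum 220
  y=4 (N5, w=30) cum 250
  y=11 (N6, w=10) cum 260
  y=15 (N1, w=70) cum 330
⇒ y* = 2

(6, 2)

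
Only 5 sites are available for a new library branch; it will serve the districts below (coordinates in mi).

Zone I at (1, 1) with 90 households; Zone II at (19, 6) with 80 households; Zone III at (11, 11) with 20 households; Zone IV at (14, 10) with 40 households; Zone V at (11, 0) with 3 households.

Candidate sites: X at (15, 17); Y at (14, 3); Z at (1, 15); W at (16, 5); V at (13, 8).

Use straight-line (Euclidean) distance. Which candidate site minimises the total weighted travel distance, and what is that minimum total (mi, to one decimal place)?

V, total 1942.6 mi

Total weighted distance at each candidate:
  X (15, 17): total = 3329.3
  Y (14, 3): total = 2113.8
  Z (1, 15): total = 3696.6
  W (16, 5): total = 2043.0
  V (13, 8): total = 1942.6
Minimum is at V with total 1942.6 mi.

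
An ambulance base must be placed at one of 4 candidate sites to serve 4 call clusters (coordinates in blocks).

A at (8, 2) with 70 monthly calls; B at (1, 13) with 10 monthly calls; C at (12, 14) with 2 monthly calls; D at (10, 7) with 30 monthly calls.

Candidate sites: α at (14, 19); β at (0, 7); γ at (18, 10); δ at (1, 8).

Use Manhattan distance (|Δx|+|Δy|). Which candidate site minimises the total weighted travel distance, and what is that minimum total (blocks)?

Total weighted distance at each candidate:
  α (14, 19): total = 2294
  β (0, 7): total = 1318
  γ (18, 10): total = 1810
  δ (1, 8): total = 1294
Minimum is at δ with total 1294 blocks.

δ, total 1294 blocks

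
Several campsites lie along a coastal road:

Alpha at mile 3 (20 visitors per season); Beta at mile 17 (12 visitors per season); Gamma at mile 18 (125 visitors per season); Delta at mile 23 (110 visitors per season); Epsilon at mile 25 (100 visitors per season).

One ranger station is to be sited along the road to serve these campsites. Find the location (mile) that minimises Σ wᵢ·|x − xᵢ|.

x = 23

For a sum of weighted absolute distances on a line, the optimum is the weighted median (not the mean). Total weight W = 367; half-weight = 183.5.
Sort by position and accumulate weight:
  mile 3 (Alpha, w=20) → cum 20
  mile 17 (Beta, w=12) → cum 32
  mile 18 (Gamma, w=125) → cum 157
  mile 23 (Delta, w=110) → cum 267  ≥ 183.5 → median here
  mile 25 (Epsilon, w=100) → cum 367
Optimal location: mile 23.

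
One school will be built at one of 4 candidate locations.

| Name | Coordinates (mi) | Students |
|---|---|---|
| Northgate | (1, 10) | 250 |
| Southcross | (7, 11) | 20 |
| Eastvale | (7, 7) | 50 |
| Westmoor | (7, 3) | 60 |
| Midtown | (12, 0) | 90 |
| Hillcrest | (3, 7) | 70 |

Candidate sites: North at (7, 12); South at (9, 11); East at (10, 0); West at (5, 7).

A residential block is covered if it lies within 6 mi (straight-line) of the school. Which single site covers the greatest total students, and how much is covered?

Coverage radius r = 6 mi; a point is covered iff (Δx)²+(Δy)² ≤ 6² = 36.
  North (7, 12): covers {Southcross, Eastvale} → 70
  South (9, 11): covers {Southcross, Eastvale} → 70
  East (10, 0): covers {Westmoor, Midtown} → 150
  West (5, 7): covers {Northgate, Southcross, Eastvale, Westmoor, Hillcrest} → 450
Maximum coverage at West: 450 students.

West, covering 450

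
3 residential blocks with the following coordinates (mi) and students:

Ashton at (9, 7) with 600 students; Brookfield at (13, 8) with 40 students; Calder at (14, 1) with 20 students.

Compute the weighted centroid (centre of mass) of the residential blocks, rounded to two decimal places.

The minimiser of Σwᵢ‖p−pᵢ‖² is the weighted centroid p* = (Σwᵢpᵢ)/(Σwᵢ).
Σwᵢ = 660.
Σwᵢxᵢ = 600·9 + 40·13 + 20·14 = 6200.
Σwᵢyᵢ = 600·7 + 40·8 + 20·1 = 4540.
x* = 6200/660 = 9.39, y* = 4540/660 = 6.88.

(9.39, 6.88)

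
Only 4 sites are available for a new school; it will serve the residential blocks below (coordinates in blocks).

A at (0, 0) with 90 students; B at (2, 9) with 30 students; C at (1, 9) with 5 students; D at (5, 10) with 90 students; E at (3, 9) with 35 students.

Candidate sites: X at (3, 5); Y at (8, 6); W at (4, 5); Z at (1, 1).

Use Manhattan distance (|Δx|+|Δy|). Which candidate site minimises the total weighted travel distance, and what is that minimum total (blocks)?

Total weighted distance at each candidate:
  X (3, 5): total = 1670
  Y (8, 6): total = 2490
  W (4, 5): total = 1740
  Z (1, 1): total = 2010
Minimum is at X with total 1670 blocks.

X, total 1670 blocks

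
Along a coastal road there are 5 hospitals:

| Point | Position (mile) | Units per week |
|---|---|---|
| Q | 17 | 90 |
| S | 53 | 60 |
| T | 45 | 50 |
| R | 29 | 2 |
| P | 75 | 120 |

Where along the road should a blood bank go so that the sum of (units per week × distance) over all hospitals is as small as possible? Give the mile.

x = 53

For a sum of weighted absolute distances on a line, the optimum is the weighted median (not the mean). Total weight W = 322; half-weight = 161.
Sort by position and accumulate weight:
  mile 17 (Q, w=90) → cum 90
  mile 29 (R, w=2) → cum 92
  mile 45 (T, w=50) → cum 142
  mile 53 (S, w=60) → cum 202  ≥ 161 → median here
  mile 75 (P, w=120) → cum 322
Optimal location: mile 53.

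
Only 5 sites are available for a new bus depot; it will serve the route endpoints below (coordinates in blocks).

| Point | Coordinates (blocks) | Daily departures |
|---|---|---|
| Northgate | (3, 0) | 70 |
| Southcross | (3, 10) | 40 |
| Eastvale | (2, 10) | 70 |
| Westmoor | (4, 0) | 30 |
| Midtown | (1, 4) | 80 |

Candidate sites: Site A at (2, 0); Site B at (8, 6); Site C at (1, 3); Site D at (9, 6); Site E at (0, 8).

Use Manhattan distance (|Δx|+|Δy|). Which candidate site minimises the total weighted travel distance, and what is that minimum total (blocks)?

Site C, total 1530 blocks

Total weighted distance at each candidate:
  Site A (2, 0): total = 1670
  Site B (8, 6): total = 2850
  Site C (1, 3): total = 1530
  Site D (9, 6): total = 3140
  Site E (0, 8): total = 2010
Minimum is at Site C with total 1530 blocks.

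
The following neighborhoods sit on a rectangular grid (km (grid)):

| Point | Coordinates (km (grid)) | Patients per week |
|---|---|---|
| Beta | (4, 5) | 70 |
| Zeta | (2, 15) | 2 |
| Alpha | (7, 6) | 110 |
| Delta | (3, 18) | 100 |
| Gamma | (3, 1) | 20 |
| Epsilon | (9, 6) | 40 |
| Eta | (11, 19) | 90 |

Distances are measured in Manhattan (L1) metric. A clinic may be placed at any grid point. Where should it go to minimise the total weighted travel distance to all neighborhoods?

(7, 6)

Manhattan distance separates: Σwᵢ(|x−xᵢ|+|y−yᵢ|) = Σwᵢ|x−xᵢ| + Σwᵢ|y−yᵢ|, so x and y are optimised independently as 1-D weighted medians.
Total weight W = 432; half = 216.
x-coordinate, sorted with cumulative weight:
  x=2 (Zeta, w=2) cum 2
  x=3 (Delta, w=100) cum 102
  x=3 (Gamma, w=20) cum 122
  x=4 (Beta, w=70) cum 192
  x=7 (Alpha, w=110) cum 302  ← median
  x=9 (Epsilon, w=40) cum 342
  x=11 (Eta, w=90) cum 432
⇒ x* = 7
y-coordinate, sorted with cumulative weight:
  y=1 (Gamma, w=20) cum 20
  y=5 (Beta, w=70) cum 90
  y=6 (Alpha, w=110) cum 200
  y=6 (Epsilon, w=40) cum 240  ← median
  y=15 (Zeta, w=2) cum 242
  y=18 (Delta, w=100) cum 342
  y=19 (Eta, w=90) cum 432
⇒ y* = 6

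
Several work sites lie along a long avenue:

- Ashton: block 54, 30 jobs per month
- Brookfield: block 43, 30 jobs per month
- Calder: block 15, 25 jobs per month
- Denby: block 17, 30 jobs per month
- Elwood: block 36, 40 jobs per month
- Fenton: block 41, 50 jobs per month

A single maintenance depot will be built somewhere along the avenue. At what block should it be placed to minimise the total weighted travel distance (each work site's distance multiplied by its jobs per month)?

x = 41

For a sum of weighted absolute distances on a line, the optimum is the weighted median (not the mean). Total weight W = 205; half-weight = 102.5.
Sort by position and accumulate weight:
  block 15 (Calder, w=25) → cum 25
  block 17 (Denby, w=30) → cum 55
  block 36 (Elwood, w=40) → cum 95
  block 41 (Fenton, w=50) → cum 145  ≥ 102.5 → median here
  block 43 (Brookfield, w=30) → cum 175
  block 54 (Ashton, w=30) → cum 205
Optimal location: block 41.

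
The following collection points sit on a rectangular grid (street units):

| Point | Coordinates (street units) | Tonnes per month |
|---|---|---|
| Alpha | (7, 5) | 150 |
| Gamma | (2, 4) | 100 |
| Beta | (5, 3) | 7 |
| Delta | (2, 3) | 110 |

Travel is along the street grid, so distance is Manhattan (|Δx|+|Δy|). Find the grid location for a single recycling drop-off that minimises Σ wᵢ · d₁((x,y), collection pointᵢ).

(2, 4)

Manhattan distance separates: Σwᵢ(|x−xᵢ|+|y−yᵢ|) = Σwᵢ|x−xᵢ| + Σwᵢ|y−yᵢ|, so x and y are optimised independently as 1-D weighted medians.
Total weight W = 367; half = 183.5.
x-coordinate, sorted with cumulative weight:
  x=2 (Gamma, w=100) cum 100
  x=2 (Delta, w=110) cum 210  ← median
  x=5 (Beta, w=7) cum 217
  x=7 (Alpha, w=150) cum 367
⇒ x* = 2
y-coordinate, sorted with cumulative weight:
  y=3 (Beta, w=7) cum 7
  y=3 (Delta, w=110) cum 117
  y=4 (Gamma, w=100) cum 217  ← median
  y=5 (Alpha, w=150) cum 367
⇒ y* = 4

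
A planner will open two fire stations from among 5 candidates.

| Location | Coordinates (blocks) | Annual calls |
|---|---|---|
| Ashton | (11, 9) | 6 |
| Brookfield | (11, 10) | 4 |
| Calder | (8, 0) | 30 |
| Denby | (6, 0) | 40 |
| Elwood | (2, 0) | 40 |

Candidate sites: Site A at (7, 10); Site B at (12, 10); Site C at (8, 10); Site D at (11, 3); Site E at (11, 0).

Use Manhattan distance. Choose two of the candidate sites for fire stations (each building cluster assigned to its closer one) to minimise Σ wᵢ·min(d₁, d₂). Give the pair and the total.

Evaluate every pair (each demand assigned to the nearer of the two):
  {Site B, Site E}: total = 666
  {Site C, Site E}: total = 686
  {Site A, Site E}: total = 696
  {Site D, Site E}: total = 714
  {Site B, Site D}: total = 996
  {Site C, Site D}: total = 1016
  {Site A, Site D}: total = 1026
  {Site A, Site C}: total = 1376
  {Site A, Site B}: total = 1386
  {Site B, Site C}: total = 1436
Best pair: {Site B, Site E} with total 666.

{Site B, Site E}, total 666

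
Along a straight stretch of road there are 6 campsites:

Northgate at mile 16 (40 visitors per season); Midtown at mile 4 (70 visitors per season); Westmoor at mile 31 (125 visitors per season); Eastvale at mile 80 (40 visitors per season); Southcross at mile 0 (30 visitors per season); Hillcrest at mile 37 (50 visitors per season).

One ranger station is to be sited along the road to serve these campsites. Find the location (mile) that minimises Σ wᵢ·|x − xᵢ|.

x = 31

For a sum of weighted absolute distances on a line, the optimum is the weighted median (not the mean). Total weight W = 355; half-weight = 177.5.
Sort by position and accumulate weight:
  mile 0 (Southcross, w=30) → cum 30
  mile 4 (Midtown, w=70) → cum 100
  mile 16 (Northgate, w=40) → cum 140
  mile 31 (Westmoor, w=125) → cum 265  ≥ 177.5 → median here
  mile 37 (Hillcrest, w=50) → cum 315
  mile 80 (Eastvale, w=40) → cum 355
Optimal location: mile 31.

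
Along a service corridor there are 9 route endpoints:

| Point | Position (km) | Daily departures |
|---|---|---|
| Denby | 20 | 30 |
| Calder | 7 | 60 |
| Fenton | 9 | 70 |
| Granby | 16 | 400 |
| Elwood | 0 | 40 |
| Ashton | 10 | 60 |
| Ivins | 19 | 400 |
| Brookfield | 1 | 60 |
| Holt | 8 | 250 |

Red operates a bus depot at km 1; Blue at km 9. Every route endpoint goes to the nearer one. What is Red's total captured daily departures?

The indifferent point is the midpoint (1+9)/2 = 5; route endpoints left of it (closer to Red at 1) go to Red, those right go to Blue.
  Elwood at 0 (w=40) → Red
  Brookfield at 1 (w=60) → Red
  Calder at 7 (w=60) → Blue
  Holt at 8 (w=250) → Blue
  Fenton at 9 (w=70) → Blue
  Ashton at 10 (w=60) → Blue
  Granby at 16 (w=400) → Blue
  Ivins at 19 (w=400) → Blue
  Denby at 20 (w=30) → Blue
Red captures 100; Blue captures 1270.

100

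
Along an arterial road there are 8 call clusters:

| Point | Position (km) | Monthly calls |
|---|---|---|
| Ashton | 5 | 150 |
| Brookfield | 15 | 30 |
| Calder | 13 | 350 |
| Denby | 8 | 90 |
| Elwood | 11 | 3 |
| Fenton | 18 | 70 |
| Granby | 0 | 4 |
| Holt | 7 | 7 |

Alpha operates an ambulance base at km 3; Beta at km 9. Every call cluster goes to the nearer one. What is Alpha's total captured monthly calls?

154

The indifferent point is the midpoint (3+9)/2 = 6; call clusters left of it (closer to Alpha at 3) go to Alpha, those right go to Beta.
  Granby at 0 (w=4) → Alpha
  Ashton at 5 (w=150) → Alpha
  Holt at 7 (w=7) → Beta
  Denby at 8 (w=90) → Beta
  Elwood at 11 (w=3) → Beta
  Calder at 13 (w=350) → Beta
  Brookfield at 15 (w=30) → Beta
  Fenton at 18 (w=70) → Beta
Alpha captures 154; Beta captures 550.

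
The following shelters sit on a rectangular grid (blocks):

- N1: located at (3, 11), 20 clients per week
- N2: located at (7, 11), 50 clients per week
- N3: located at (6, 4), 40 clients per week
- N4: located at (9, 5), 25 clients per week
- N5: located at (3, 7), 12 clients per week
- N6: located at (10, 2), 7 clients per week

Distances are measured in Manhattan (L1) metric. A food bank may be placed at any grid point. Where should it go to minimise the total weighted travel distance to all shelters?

Manhattan distance separates: Σwᵢ(|x−xᵢ|+|y−yᵢ|) = Σwᵢ|x−xᵢ| + Σwᵢ|y−yᵢ|, so x and y are optimised independently as 1-D weighted medians.
Total weight W = 154; half = 77.
x-coordinate, sorted with cumulative weight:
  x=3 (N1, w=20) cum 20
  x=3 (N5, w=12) cum 32
  x=6 (N3, w=40) cum 72
  x=7 (N2, w=50) cum 122  ← median
  x=9 (N4, w=25) cum 147
  x=10 (N6, w=7) cum 154
⇒ x* = 7
y-coordinate, sorted with cumulative weight:
  y=2 (N6, w=7) cum 7
  y=4 (N3, w=40) cum 47
  y=5 (N4, w=25) cum 72
  y=7 (N5, w=12) cum 84  ← median
  y=11 (N1, w=20) cum 104
  y=11 (N2, w=50) cum 154
⇒ y* = 7

(7, 7)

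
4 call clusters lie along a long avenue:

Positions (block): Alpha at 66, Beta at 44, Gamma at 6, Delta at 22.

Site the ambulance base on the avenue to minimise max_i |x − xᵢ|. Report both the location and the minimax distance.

location 36, max distance 30

The 1-center on a line is the midpoint of the two extreme points: leftmost at 6, rightmost at 66.
Optimal location = (6 + 66)/2 = 36; maximum distance = (66 − 6)/2 = 30.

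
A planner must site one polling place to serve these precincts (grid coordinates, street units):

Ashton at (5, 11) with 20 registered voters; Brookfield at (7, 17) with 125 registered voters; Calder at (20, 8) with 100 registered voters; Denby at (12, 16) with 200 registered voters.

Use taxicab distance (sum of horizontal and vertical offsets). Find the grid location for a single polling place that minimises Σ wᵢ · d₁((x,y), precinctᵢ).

(12, 16)

Manhattan distance separates: Σwᵢ(|x−xᵢ|+|y−yᵢ|) = Σwᵢ|x−xᵢ| + Σwᵢ|y−yᵢ|, so x and y are optimised independently as 1-D weighted medians.
Total weight W = 445; half = 222.5.
x-coordinate, sorted with cumulative weight:
  x=5 (Ashton, w=20) cum 20
  x=7 (Brookfield, w=125) cum 145
  x=12 (Denby, w=200) cum 345  ← median
  x=20 (Calder, w=100) cum 445
⇒ x* = 12
y-coordinate, sorted with cumulative weight:
  y=8 (Calder, w=100) cum 100
  y=11 (Ashton, w=20) cum 120
  y=16 (Denby, w=200) cum 320  ← median
  y=17 (Brookfield, w=125) cum 445
⇒ y* = 16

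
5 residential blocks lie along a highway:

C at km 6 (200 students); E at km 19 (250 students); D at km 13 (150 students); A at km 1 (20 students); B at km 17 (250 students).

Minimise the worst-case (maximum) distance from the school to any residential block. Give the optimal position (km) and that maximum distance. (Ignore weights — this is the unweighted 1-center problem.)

The 1-center on a line is the midpoint of the two extreme points: leftmost at 1, rightmost at 19.
Optimal location = (1 + 19)/2 = 10; maximum distance = (19 − 1)/2 = 9.

location 10, max distance 9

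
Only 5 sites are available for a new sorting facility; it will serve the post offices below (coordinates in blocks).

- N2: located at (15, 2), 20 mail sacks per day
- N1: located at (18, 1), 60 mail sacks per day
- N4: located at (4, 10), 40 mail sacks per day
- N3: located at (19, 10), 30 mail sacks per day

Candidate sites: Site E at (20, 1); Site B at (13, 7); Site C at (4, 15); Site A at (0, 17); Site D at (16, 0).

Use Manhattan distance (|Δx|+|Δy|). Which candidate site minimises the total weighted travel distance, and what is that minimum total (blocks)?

Site D, total 1510 blocks

Total weighted distance at each candidate:
  Site E (20, 1): total = 1540
  Site B (13, 7): total = 1550
  Site C (4, 15): total = 2960
  Site A (0, 17): total = 3860
  Site D (16, 0): total = 1510
Minimum is at Site D with total 1510 blocks.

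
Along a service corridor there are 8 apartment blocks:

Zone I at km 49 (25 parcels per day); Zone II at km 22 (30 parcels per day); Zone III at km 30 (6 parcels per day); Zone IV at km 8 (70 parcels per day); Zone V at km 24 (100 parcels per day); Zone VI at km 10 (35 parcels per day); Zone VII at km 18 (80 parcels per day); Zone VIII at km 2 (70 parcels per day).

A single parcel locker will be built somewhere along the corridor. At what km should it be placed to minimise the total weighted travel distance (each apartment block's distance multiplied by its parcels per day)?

x = 18

For a sum of weighted absolute distances on a line, the optimum is the weighted median (not the mean). Total weight W = 416; half-weight = 208.
Sort by position and accumulate weight:
  km 2 (Zone VIII, w=70) → cum 70
  km 8 (Zone IV, w=70) → cum 140
  km 10 (Zone VI, w=35) → cum 175
  km 18 (Zone VII, w=80) → cum 255  ≥ 208 → median here
  km 22 (Zone II, w=30) → cum 285
  km 24 (Zone V, w=100) → cum 385
  km 30 (Zone III, w=6) → cum 391
  km 49 (Zone I, w=25) → cum 416
Optimal location: km 18.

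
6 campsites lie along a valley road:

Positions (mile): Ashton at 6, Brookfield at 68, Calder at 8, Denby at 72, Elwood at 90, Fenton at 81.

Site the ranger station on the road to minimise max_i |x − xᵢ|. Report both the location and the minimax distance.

location 48, max distance 42

The 1-center on a line is the midpoint of the two extreme points: leftmost at 6, rightmost at 90.
Optimal location = (6 + 90)/2 = 48; maximum distance = (90 − 6)/2 = 42.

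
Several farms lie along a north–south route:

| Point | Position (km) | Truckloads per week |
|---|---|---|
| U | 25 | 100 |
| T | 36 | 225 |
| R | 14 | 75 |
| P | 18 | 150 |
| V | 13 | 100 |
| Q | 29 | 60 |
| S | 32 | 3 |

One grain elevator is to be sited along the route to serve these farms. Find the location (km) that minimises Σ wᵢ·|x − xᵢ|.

x = 25

For a sum of weighted absolute distances on a line, the optimum is the weighted median (not the mean). Total weight W = 713; half-weight = 356.5.
Sort by position and accumulate weight:
  km 13 (V, w=100) → cum 100
  km 14 (R, w=75) → cum 175
  km 18 (P, w=150) → cum 325
  km 25 (U, w=100) → cum 425  ≥ 356.5 → median here
  km 29 (Q, w=60) → cum 485
  km 32 (S, w=3) → cum 488
  km 36 (T, w=225) → cum 713
Optimal location: km 25.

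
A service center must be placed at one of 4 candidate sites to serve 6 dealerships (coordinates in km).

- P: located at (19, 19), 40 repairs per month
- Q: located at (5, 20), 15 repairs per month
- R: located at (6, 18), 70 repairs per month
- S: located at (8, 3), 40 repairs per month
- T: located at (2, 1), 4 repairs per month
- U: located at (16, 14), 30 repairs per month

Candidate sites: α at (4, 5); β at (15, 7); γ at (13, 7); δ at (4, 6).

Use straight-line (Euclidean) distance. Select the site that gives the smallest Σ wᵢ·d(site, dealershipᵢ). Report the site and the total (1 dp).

γ, total 2213.0 km

Total weighted distance at each candidate:
  α (4, 5): total = 2613.7
  β (15, 7): total = 2338.8
  γ (13, 7): total = 2213.0
  δ (4, 6): total = 2510.3
Minimum is at γ with total 2213.0 km.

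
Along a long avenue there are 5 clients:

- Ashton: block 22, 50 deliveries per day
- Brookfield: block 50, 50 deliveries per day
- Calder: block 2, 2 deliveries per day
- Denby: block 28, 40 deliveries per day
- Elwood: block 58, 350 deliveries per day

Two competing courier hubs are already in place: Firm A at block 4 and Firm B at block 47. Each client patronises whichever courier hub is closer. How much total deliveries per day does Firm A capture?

52

The indifferent point is the midpoint (4+47)/2 = 25.5; clients left of it (closer to Firm A at 4) go to Firm A, those right go to Firm B.
  Calder at 2 (w=2) → Firm A
  Ashton at 22 (w=50) → Firm A
  Denby at 28 (w=40) → Firm B
  Brookfield at 50 (w=50) → Firm B
  Elwood at 58 (w=350) → Firm B
Firm A captures 52; Firm B captures 440.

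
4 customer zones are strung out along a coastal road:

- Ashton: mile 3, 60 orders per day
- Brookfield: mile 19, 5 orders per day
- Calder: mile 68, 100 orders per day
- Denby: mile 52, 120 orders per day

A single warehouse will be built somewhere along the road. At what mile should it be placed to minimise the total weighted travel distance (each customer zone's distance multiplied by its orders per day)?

x = 52

For a sum of weighted absolute distances on a line, the optimum is the weighted median (not the mean). Total weight W = 285; half-weight = 142.5.
Sort by position and accumulate weight:
  mile 3 (Ashton, w=60) → cum 60
  mile 19 (Brookfield, w=5) → cum 65
  mile 52 (Denby, w=120) → cum 185  ≥ 142.5 → median here
  mile 68 (Calder, w=100) → cum 285
Optimal location: mile 52.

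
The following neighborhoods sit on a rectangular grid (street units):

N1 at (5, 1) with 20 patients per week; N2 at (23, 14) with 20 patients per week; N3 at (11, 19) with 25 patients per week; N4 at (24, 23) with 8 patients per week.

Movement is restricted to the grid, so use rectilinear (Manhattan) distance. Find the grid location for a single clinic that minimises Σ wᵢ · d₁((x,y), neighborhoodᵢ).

Manhattan distance separates: Σwᵢ(|x−xᵢ|+|y−yᵢ|) = Σwᵢ|x−xᵢ| + Σwᵢ|y−yᵢ|, so x and y are optimised independently as 1-D weighted medians.
Total weight W = 73; half = 36.5.
x-coordinate, sorted with cumulative weight:
  x=5 (N1, w=20) cum 20
  x=11 (N3, w=25) cum 45  ← median
  x=23 (N2, w=20) cum 65
  x=24 (N4, w=8) cum 73
⇒ x* = 11
y-coordinate, sorted with cumulative weight:
  y=1 (N1, w=20) cum 20
  y=14 (N2, w=20) cum 40  ← median
  y=19 (N3, w=25) cum 65
  y=23 (N4, w=8) cum 73
⇒ y* = 14

(11, 14)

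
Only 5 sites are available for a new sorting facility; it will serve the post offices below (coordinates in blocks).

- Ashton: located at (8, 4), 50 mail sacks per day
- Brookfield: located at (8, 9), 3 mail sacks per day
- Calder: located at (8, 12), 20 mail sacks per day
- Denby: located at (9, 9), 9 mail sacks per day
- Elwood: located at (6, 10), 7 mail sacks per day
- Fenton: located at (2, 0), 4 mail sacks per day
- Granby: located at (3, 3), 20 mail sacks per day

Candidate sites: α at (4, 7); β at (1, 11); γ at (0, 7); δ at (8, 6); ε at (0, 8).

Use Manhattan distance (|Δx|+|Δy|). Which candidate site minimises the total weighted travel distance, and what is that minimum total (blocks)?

δ, total 515 blocks

Total weighted distance at each candidate:
  α (4, 7): total = 782
  β (1, 11): total = 1267
  γ (0, 7): total = 1178
  δ (8, 6): total = 515
  ε (0, 8): total = 1213
Minimum is at δ with total 515 blocks.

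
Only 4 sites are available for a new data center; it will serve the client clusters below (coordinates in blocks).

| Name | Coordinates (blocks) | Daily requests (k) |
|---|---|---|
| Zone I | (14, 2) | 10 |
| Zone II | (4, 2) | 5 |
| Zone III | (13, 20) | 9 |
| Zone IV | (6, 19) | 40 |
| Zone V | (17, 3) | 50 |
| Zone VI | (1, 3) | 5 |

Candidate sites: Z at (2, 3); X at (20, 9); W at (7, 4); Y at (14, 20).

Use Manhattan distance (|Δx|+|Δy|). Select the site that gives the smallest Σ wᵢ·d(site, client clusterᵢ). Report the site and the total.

Total weighted distance at each candidate:
  Z (2, 3): total = 1952
  X (20, 9): total = 1942
  W (7, 4): total = 1538
  Y (14, 20): total = 1839
Minimum is at W with total 1538 blocks.

W, total 1538 blocks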